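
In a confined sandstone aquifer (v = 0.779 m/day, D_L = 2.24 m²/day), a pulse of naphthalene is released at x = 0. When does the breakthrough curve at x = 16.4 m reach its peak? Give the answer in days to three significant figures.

17.7 days

For the 1D instantaneous-source solution, setting ∂C/∂t = 0 at fixed x gives v²t² + 2Dt − x² = 0, so t = (√(D² + v²x²) − D)/v².
√(D² + v²x²) = √(2.24² + 0.779² × 16.4²) = 12.97; v² = 0.606841.
t = (12.97 − 2.24)/0.606841 = 17.7 days (vs. the pure-advection estimate x/v = 21.1 d).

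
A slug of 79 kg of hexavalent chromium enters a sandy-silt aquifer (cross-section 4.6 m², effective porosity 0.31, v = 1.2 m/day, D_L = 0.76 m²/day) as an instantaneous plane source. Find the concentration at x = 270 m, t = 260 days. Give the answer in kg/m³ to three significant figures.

For an instantaneous plane source, C(x,t) = M/(n_e·A·√(4πDt)) · exp(−(x−vt)²/(4Dt)), with n_e·A the pore (flow) area.
Plume center vt = 1.2 × 260 = 312 m, so the well at 270 m is 42 m upgradient of the peak.
√(4πDt) = 49.83 m, giving peak height M/(n_e·A·√(4πDt)) = 79/(0.31 × 4.6 × 49.83) = 1.112 kg/m³.
(x−vt)²/(4Dt) = (-42)²/(4 × 0.76 × 260) = 2.232; exp(−2.232) = 0.1073.
C = 1.112 × 0.1073 = 0.119 kg/m³.

0.119 kg/m³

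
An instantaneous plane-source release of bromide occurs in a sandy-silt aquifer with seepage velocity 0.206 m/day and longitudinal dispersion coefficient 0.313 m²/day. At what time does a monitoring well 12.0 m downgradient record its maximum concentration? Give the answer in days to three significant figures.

For the 1D instantaneous-source solution, setting ∂C/∂t = 0 at fixed x gives v²t² + 2Dt − x² = 0, so t = (√(D² + v²x²) − D)/v².
√(D² + v²x²) = √(0.313² + 0.206² × 12.0²) = 2.492; v² = 0.042436.
t = (2.492 − 0.313)/0.042436 = 51.3 days (vs. the pure-advection estimate x/v = 58.3 d).

51.3 days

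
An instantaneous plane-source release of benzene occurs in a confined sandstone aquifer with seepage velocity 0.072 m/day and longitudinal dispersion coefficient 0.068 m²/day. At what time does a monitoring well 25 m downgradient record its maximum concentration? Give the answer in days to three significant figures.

334 days

For the 1D instantaneous-source solution, setting ∂C/∂t = 0 at fixed x gives v²t² + 2Dt − x² = 0, so t = (√(D² + v²x²) − D)/v².
√(D² + v²x²) = √(0.068² + 0.072² × 25²) = 1.801; v² = 0.005184.
t = (1.801 − 0.068)/0.005184 = 334 days (vs. the pure-advection estimate x/v = 347 d).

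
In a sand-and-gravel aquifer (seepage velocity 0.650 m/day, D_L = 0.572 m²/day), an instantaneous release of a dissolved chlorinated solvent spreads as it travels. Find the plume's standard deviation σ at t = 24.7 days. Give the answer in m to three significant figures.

5.32 m

Dispersive spreading gives a Gaussian with σ² = 2Dt; advection only shifts the center.
σ = √(2 × 0.572 × 24.7) = 5.32 m.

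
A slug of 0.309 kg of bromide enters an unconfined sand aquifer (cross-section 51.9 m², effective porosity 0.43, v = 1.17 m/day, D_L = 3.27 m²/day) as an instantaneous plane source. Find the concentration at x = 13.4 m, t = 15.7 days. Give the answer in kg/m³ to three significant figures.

For an instantaneous plane source, C(x,t) = M/(n_e·A·√(4πDt)) · exp(−(x−vt)²/(4Dt)), with n_e·A the pore (flow) area.
Plume center vt = 1.17 × 15.7 = 18.369 m, so the well at 13.4 m is 4.969 m upgradient of the peak.
√(4πDt) = 25.40 m, giving peak height M/(n_e·A·√(4πDt)) = 0.309/(0.43 × 51.9 × 25.40) = 0.0005451 kg/m³.
(x−vt)²/(4Dt) = (-4.969)²/(4 × 3.27 × 15.7) = 0.1202; exp(−0.1202) = 0.8867.
C = 0.0005451 × 0.8867 = 0.000483 kg/m³.

0.000483 kg/m³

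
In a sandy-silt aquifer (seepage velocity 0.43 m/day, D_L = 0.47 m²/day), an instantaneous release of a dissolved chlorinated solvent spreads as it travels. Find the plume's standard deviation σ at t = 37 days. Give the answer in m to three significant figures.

Dispersive spreading gives a Gaussian with σ² = 2Dt; advection only shifts the center.
σ = √(2 × 0.47 × 37) = 5.90 m.

5.90 m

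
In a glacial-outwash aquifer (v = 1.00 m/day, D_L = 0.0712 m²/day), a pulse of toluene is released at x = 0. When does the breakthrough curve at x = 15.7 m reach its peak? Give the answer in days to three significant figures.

For the 1D instantaneous-source solution, setting ∂C/∂t = 0 at fixed x gives v²t² + 2Dt − x² = 0, so t = (√(D² + v²x²) − D)/v².
√(D² + v²x²) = √(0.0712² + 1.00² × 15.7²) = 15.70; v² = 1.
t = (15.70 − 0.0712)/1 = 15.6 days (vs. the pure-advection estimate x/v = 15.7 d).

15.6 days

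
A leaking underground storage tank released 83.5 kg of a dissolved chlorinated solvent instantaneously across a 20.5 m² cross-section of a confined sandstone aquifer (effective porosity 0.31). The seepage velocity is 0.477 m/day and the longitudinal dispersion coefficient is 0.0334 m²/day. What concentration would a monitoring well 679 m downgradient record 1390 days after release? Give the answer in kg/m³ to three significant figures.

0.138 kg/m³

For an instantaneous plane source, C(x,t) = M/(n_e·A·√(4πDt)) · exp(−(x−vt)²/(4Dt)), with n_e·A the pore (flow) area.
Plume center vt = 0.477 × 1390 = 663.03 m, so the well at 679 m is 15.97 m downgradient of the peak.
√(4πDt) = 24.15 m, giving peak height M/(n_e·A·√(4πDt)) = 83.5/(0.31 × 20.5 × 24.15) = 0.5441 kg/m³.
(x−vt)²/(4Dt) = (15.97)²/(4 × 0.0334 × 1390) = 1.373; exp(−1.373) = 0.2533.
C = 0.5441 × 0.2533 = 0.138 kg/m³.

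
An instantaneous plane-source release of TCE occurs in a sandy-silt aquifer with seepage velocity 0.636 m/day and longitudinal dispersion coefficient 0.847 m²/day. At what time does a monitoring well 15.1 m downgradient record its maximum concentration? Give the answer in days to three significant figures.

For the 1D instantaneous-source solution, setting ∂C/∂t = 0 at fixed x gives v²t² + 2Dt − x² = 0, so t = (√(D² + v²x²) − D)/v².
√(D² + v²x²) = √(0.847² + 0.636² × 15.1²) = 9.641; v² = 0.404496.
t = (9.641 − 0.847)/0.404496 = 21.7 days (vs. the pure-advection estimate x/v = 23.7 d).

21.7 days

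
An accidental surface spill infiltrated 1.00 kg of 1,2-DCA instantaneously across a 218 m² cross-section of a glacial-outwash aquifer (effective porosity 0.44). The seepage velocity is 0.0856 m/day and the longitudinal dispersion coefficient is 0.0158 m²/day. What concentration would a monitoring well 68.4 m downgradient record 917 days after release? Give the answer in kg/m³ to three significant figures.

For an instantaneous plane source, C(x,t) = M/(n_e·A·√(4πDt)) · exp(−(x−vt)²/(4Dt)), with n_e·A the pore (flow) area.
Plume center vt = 0.0856 × 917 = 78.4952 m, so the well at 68.4 m is 10.0952 m upgradient of the peak.
√(4πDt) = 13.49 m, giving peak height M/(n_e·A·√(4πDt)) = 1.00/(0.44 × 218 × 13.49) = 0.0007728 kg/m³.
(x−vt)²/(4Dt) = (-10.0952)²/(4 × 0.0158 × 917) = 1.759; exp(−1.759) = 0.1722.
C = 0.0007728 × 0.1722 = 0.000133 kg/m³.

0.000133 kg/m³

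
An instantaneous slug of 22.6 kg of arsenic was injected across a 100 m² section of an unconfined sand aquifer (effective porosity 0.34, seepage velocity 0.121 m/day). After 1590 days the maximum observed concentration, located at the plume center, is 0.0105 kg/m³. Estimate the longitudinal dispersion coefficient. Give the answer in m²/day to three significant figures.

At the plume center C_max = M/(n_e·A·√(4πDt)), so D = M²/(4πt·(n_e·A·C_max)²).
n_e·A·C_max = 0.34 × 100 × 0.0105 = 0.3570 kg/m.
D = 22.6²/(4π × 1590 × 0.3570²) = 0.201 m²/day.

0.201 m²/day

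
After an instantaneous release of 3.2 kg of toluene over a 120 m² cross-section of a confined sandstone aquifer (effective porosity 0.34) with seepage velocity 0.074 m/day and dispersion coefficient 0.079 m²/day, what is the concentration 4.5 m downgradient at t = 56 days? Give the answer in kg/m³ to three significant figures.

0.0104 kg/m³

For an instantaneous plane source, C(x,t) = M/(n_e·A·√(4πDt)) · exp(−(x−vt)²/(4Dt)), with n_e·A the pore (flow) area.
Plume center vt = 0.074 × 56 = 4.144 m, so the well at 4.5 m is 0.356 m downgradient of the peak.
√(4πDt) = 7.456 m, giving peak height M/(n_e·A·√(4πDt)) = 3.2/(0.34 × 120 × 7.456) = 0.01052 kg/m³.
(x−vt)²/(4Dt) = (0.356)²/(4 × 0.079 × 56) = 0.007162; exp(−0.007162) = 0.9929.
C = 0.01052 × 0.9929 = 0.0104 kg/m³.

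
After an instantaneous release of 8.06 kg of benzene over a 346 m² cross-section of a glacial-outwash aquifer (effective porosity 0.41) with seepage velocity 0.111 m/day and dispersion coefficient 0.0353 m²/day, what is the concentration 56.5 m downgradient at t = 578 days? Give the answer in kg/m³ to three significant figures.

For an instantaneous plane source, C(x,t) = M/(n_e·A·√(4πDt)) · exp(−(x−vt)²/(4Dt)), with n_e·A the pore (flow) area.
Plume center vt = 0.111 × 578 = 64.158 m, so the well at 56.5 m is 7.658 m upgradient of the peak.
√(4πDt) = 16.01 m, giving peak height M/(n_e·A·√(4πDt)) = 8.06/(0.41 × 346 × 16.01) = 0.003549 kg/m³.
(x−vt)²/(4Dt) = (-7.658)²/(4 × 0.0353 × 578) = 0.7186; exp(−0.7186) = 0.4874.
C = 0.003549 × 0.4874 = 0.00173 kg/m³.

0.00173 kg/m³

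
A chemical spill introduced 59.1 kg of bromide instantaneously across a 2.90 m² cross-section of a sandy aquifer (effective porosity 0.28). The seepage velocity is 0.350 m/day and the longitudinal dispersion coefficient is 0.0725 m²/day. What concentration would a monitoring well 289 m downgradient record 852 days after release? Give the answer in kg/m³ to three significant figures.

1.85 kg/m³

For an instantaneous plane source, C(x,t) = M/(n_e·A·√(4πDt)) · exp(−(x−vt)²/(4Dt)), with n_e·A the pore (flow) area.
Plume center vt = 0.350 × 852 = 298.2 m, so the well at 289 m is 9.2 m upgradient of the peak.
√(4πDt) = 27.86 m, giving peak height M/(n_e·A·√(4πDt)) = 59.1/(0.28 × 2.90 × 27.86) = 2.612 kg/m³.
(x−vt)²/(4Dt) = (-9.2)²/(4 × 0.0725 × 852) = 0.3426; exp(−0.3426) = 0.7099.
C = 2.612 × 0.7099 = 1.85 kg/m³.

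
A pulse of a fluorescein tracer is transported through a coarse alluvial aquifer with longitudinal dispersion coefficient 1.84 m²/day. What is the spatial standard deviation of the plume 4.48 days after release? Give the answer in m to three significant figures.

4.06 m

Dispersive spreading gives a Gaussian with σ² = 2Dt; advection only shifts the center.
σ = √(2 × 1.84 × 4.48) = 4.06 m.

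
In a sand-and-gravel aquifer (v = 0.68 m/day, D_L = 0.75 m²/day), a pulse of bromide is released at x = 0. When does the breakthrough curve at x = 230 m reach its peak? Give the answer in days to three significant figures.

For the 1D instantaneous-source solution, setting ∂C/∂t = 0 at fixed x gives v²t² + 2Dt − x² = 0, so t = (√(D² + v²x²) − D)/v².
√(D² + v²x²) = √(0.75² + 0.68² × 230²) = 156.4; v² = 0.4624.
t = (156.4 − 0.75)/0.4624 = 337 days (vs. the pure-advection estimate x/v = 338 d).

337 days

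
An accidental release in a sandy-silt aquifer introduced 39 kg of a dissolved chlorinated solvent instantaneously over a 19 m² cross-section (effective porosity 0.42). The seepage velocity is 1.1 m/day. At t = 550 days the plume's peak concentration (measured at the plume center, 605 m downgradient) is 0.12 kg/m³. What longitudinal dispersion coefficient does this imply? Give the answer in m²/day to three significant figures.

At the plume center C_max = M/(n_e·A·√(4πDt)), so D = M²/(4πt·(n_e·A·C_max)²).
n_e·A·C_max = 0.42 × 19 × 0.12 = 0.9576 kg/m.
D = 39²/(4π × 550 × 0.9576²) = 0.240 m²/day.

0.240 m²/day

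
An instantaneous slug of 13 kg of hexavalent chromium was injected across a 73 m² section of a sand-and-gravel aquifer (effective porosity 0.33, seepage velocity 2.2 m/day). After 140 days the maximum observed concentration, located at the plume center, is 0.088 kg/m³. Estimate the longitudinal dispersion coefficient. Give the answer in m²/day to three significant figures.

0.0214 m²/day

At the plume center C_max = M/(n_e·A·√(4πDt)), so D = M²/(4πt·(n_e·A·C_max)²).
n_e·A·C_max = 0.33 × 73 × 0.088 = 2.120 kg/m.
D = 13²/(4π × 140 × 2.120²) = 0.0214 m²/day.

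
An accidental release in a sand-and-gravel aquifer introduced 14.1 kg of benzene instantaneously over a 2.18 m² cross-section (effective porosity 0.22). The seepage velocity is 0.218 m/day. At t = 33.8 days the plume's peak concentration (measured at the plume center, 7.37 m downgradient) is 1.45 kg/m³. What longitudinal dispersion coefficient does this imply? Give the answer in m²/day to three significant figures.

At the plume center C_max = M/(n_e·A·√(4πDt)), so D = M²/(4πt·(n_e·A·C_max)²).
n_e·A·C_max = 0.22 × 2.18 × 1.45 = 0.6954 kg/m.
D = 14.1²/(4π × 33.8 × 0.6954²) = 0.968 m²/day.

0.968 m²/day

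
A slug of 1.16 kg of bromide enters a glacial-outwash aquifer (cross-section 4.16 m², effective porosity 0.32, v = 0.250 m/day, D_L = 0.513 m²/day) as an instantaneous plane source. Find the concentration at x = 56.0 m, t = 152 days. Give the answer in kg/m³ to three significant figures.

For an instantaneous plane source, C(x,t) = M/(n_e·A·√(4πDt)) · exp(−(x−vt)²/(4Dt)), with n_e·A the pore (flow) area.
Plume center vt = 0.250 × 152 = 38 m, so the well at 56.0 m is 18 m downgradient of the peak.
√(4πDt) = 31.30 m, giving peak height M/(n_e·A·√(4πDt)) = 1.16/(0.32 × 4.16 × 31.30) = 0.02784 kg/m³.
(x−vt)²/(4Dt) = (18)²/(4 × 0.513 × 152) = 1.039; exp(−1.039) = 0.3538.
C = 0.02784 × 0.3538 = 0.00985 kg/m³.

0.00985 kg/m³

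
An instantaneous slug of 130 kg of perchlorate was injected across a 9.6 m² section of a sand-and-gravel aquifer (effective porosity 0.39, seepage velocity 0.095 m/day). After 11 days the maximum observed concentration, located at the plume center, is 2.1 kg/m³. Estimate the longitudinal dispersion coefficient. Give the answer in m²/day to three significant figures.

At the plume center C_max = M/(n_e·A·√(4πDt)), so D = M²/(4πt·(n_e·A·C_max)²).
n_e·A·C_max = 0.39 × 9.6 × 2.1 = 7.862 kg/m.
D = 130²/(4π × 11 × 7.862²) = 1.98 m²/day.

1.98 m²/day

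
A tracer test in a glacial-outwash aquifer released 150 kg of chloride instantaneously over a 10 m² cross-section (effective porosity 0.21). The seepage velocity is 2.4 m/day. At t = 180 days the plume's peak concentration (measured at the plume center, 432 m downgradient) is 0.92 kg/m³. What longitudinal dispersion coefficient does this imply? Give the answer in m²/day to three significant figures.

At the plume center C_max = M/(n_e·A·√(4πDt)), so D = M²/(4πt·(n_e·A·C_max)²).
n_e·A·C_max = 0.21 × 10 × 0.92 = 1.932 kg/m.
D = 150²/(4π × 180 × 1.932²) = 2.66 m²/day.

2.66 m²/day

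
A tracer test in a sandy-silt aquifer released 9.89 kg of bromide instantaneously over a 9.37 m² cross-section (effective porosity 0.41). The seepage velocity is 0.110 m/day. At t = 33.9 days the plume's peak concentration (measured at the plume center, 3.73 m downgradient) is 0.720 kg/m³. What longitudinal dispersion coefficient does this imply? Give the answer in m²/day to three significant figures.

At the plume center C_max = M/(n_e·A·√(4πDt)), so D = M²/(4πt·(n_e·A·C_max)²).
n_e·A·C_max = 0.41 × 9.37 × 0.720 = 2.766 kg/m.
D = 9.89²/(4π × 33.9 × 2.766²) = 0.0300 m²/day.

0.0300 m²/day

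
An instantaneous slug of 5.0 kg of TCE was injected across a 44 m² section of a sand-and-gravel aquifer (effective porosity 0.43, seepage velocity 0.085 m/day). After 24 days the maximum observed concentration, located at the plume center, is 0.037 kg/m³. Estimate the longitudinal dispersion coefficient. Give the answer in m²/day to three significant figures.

0.169 m²/day

At the plume center C_max = M/(n_e·A·√(4πDt)), so D = M²/(4πt·(n_e·A·C_max)²).
n_e·A·C_max = 0.43 × 44 × 0.037 = 0.7000 kg/m.
D = 5.0²/(4π × 24 × 0.7000²) = 0.169 m²/day.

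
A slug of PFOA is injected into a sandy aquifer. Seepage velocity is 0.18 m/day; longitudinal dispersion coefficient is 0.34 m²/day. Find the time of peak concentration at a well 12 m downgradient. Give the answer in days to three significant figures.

For the 1D instantaneous-source solution, setting ∂C/∂t = 0 at fixed x gives v²t² + 2Dt − x² = 0, so t = (√(D² + v²x²) − D)/v².
√(D² + v²x²) = √(0.34² + 0.18² × 12²) = 2.187; v² = 0.0324.
t = (2.187 − 0.34)/0.0324 = 57.0 days (vs. the pure-advection estimate x/v = 66.7 d).

57.0 days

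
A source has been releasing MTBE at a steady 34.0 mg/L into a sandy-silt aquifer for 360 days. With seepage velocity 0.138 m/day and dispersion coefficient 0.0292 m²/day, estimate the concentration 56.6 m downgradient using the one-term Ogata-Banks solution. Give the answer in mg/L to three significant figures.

For a continuous step input, C/C₀ ≈ ½·erfc((x−vt)/(2√(Dt))).
vt = 0.138 × 360 = 49.68 m and 2√(Dt) = 2√(0.0292 × 360) = 6.484 m.
Argument (x−vt)/(2√(Dt)) = (56.6 − 49.68)/6.484 = 1.067; ½·erfc(1.067) = 0.06565.
C = 34.0 × 0.06565 = 2.23 mg/L.

2.23 mg/L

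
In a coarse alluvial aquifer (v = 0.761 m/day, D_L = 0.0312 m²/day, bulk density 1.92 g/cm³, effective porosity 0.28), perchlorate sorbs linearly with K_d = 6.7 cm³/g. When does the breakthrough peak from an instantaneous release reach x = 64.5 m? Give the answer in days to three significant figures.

3980 days

Retardation factor R = 1 + ρ_b·K_d/n = 1 + 1.92 × 6.7/0.28 = 46.94.
Sorption retards both mechanisms: v_R = v/R = 0.01621 m/day, D_R = D/R = 0.0006647 m²/day.
Peak time from v_R²t² + 2D_R t − x² = 0: t = (√(D_R² + v_R²x²) − D_R)/v_R².
√(D_R² + v_R²x²) = √(0.0006647² + 0.01621² × 64.5²) = 1.046; v_R² = 0.0002628.
t = (1.046 − 0.0006647)/0.0002628 = 3980 days.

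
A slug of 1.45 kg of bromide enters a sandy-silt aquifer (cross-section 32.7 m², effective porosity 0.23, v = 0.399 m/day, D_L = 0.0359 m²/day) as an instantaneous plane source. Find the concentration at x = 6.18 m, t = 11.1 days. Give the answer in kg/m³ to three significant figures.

For an instantaneous plane source, C(x,t) = M/(n_e·A·√(4πDt)) · exp(−(x−vt)²/(4Dt)), with n_e·A the pore (flow) area.
Plume center vt = 0.399 × 11.1 = 4.4289 m, so the well at 6.18 m is 1.7511 m downgradient of the peak.
√(4πDt) = 2.238 m, giving peak height M/(n_e·A·√(4πDt)) = 1.45/(0.23 × 32.7 × 2.238) = 0.08615 kg/m³.
(x−vt)²/(4Dt) = (1.7511)²/(4 × 0.0359 × 11.1) = 1.924; exp(−1.924) = 0.1460.
C = 0.08615 × 0.1460 = 0.0126 kg/m³.

0.0126 kg/m³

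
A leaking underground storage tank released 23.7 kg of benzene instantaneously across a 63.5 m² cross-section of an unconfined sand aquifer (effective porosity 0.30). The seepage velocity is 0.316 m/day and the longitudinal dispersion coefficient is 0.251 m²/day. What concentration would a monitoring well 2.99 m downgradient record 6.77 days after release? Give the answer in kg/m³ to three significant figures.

For an instantaneous plane source, C(x,t) = M/(n_e·A·√(4πDt)) · exp(−(x−vt)²/(4Dt)), with n_e·A the pore (flow) area.
Plume center vt = 0.316 × 6.77 = 2.13932 m, so the well at 2.99 m is 0.85068 m downgradient of the peak.
√(4πDt) = 4.621 m, giving peak height M/(n_e·A·√(4πDt)) = 23.7/(0.30 × 63.5 × 4.621) = 0.2692 kg/m³.
(x−vt)²/(4Dt) = (0.85068)²/(4 × 0.251 × 6.77) = 0.1065; exp(−0.1065) = 0.8990.
C = 0.2692 × 0.8990 = 0.242 kg/m³.

0.242 kg/m³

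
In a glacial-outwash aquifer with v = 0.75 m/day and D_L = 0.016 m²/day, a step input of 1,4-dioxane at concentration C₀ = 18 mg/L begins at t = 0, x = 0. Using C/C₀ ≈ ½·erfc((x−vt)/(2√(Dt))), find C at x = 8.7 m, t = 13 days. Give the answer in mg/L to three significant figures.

For a continuous step input, C/C₀ ≈ ½·erfc((x−vt)/(2√(Dt))).
vt = 0.75 × 13 = 9.75 m and 2√(Dt) = 2√(0.016 × 13) = 0.9121 m.
Argument (x−vt)/(2√(Dt)) = (8.7 − 9.75)/0.9121 = -1.151; ½·erfc(-1.151) = 0.9482.
C = 18 × 0.9482 = 17.1 mg/L.

17.1 mg/L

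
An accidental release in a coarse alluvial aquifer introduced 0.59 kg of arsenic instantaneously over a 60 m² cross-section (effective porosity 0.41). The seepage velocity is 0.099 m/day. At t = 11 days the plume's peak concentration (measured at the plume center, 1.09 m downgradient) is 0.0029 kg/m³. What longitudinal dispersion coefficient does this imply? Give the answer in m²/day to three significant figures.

0.495 m²/day

At the plume center C_max = M/(n_e·A·√(4πDt)), so D = M²/(4πt·(n_e·A·C_max)²).
n_e·A·C_max = 0.41 × 60 × 0.0029 = 0.07134 kg/m.
D = 0.59²/(4π × 11 × 0.07134²) = 0.495 m²/day.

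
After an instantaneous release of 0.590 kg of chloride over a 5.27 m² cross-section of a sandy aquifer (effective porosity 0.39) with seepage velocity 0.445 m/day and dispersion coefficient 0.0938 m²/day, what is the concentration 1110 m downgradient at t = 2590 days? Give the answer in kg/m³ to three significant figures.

0.000806 kg/m³

For an instantaneous plane source, C(x,t) = M/(n_e·A·√(4πDt)) · exp(−(x−vt)²/(4Dt)), with n_e·A the pore (flow) area.
Plume center vt = 0.445 × 2590 = 1152.55 m, so the well at 1110 m is 42.55 m upgradient of the peak.
√(4πDt) = 55.25 m, giving peak height M/(n_e·A·√(4πDt)) = 0.590/(0.39 × 5.27 × 55.25) = 0.005196 kg/m³.
(x−vt)²/(4Dt) = (-42.55)²/(4 × 0.0938 × 2590) = 1.863; exp(−1.863) = 0.1552.
C = 0.005196 × 0.1552 = 0.000806 kg/m³.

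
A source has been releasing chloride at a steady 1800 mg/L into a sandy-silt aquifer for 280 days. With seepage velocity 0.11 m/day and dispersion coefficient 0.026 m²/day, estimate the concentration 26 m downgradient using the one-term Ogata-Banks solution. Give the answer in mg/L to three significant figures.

1610 mg/L

For a continuous step input, C/C₀ ≈ ½·erfc((x−vt)/(2√(Dt))).
vt = 0.11 × 280 = 30.8 m and 2√(Dt) = 2√(0.026 × 280) = 5.396 m.
Argument (x−vt)/(2√(Dt)) = (26 − 30.8)/5.396 = -0.8895; ½·erfc(-0.8895) = 0.8958.
C = 1800 × 0.8958 = 1610 mg/L.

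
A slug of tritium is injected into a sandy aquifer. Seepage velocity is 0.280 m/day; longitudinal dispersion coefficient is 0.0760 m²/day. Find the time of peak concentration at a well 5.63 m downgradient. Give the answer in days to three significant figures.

For the 1D instantaneous-source solution, setting ∂C/∂t = 0 at fixed x gives v²t² + 2Dt − x² = 0, so t = (√(D² + v²x²) − D)/v².
√(D² + v²x²) = √(0.0760² + 0.280² × 5.63²) = 1.578; v² = 0.0784.
t = (1.578 − 0.0760)/0.0784 = 19.2 days (vs. the pure-advection estimate x/v = 20.1 d).

19.2 days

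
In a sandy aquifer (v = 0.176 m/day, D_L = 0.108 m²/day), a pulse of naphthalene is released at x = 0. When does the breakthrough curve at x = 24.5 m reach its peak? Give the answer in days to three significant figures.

136 days

For the 1D instantaneous-source solution, setting ∂C/∂t = 0 at fixed x gives v²t² + 2Dt − x² = 0, so t = (√(D² + v²x²) − D)/v².
√(D² + v²x²) = √(0.108² + 0.176² × 24.5²) = 4.313; v² = 0.030976.
t = (4.313 − 0.108)/0.030976 = 136 days (vs. the pure-advection estimate x/v = 139 d).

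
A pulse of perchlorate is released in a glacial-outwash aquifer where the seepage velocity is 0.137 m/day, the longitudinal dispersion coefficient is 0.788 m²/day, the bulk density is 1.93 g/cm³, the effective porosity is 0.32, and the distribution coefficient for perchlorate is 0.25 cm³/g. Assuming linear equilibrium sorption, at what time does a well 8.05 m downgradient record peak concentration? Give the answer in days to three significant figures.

75.8 days

Retardation factor R = 1 + ρ_b·K_d/n = 1 + 1.93 × 0.25/0.32 = 2.508.
Sorption retards both mechanisms: v_R = v/R = 0.05463 m/day, D_R = D/R = 0.3142 m²/day.
Peak time from v_R²t² + 2D_R t − x² = 0: t = (√(D_R² + v_R²x²) − D_R)/v_R².
√(D_R² + v_R²x²) = √(0.3142² + 0.05463² × 8.05²) = 0.5405; v_R² = 0.002984.
t = (0.5405 − 0.3142)/0.002984 = 75.8 days.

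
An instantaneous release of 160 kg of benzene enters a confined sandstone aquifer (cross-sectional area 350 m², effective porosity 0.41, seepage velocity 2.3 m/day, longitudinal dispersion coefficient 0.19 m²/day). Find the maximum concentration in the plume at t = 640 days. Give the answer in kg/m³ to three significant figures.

The peak of an instantaneous 1D plume sits at x = vt; there the Gaussian factor is 1 and C_max = M/(n_e·A·√(4πDt)), where n_e·A is the pore area the mass is dissolved in.
√(4πDt) = √(4π × 0.19 × 640) = 39.09 m, so C_max = 160/(0.41 × 350 × 39.09) = 0.0285 kg/m³.

0.0285 kg/m³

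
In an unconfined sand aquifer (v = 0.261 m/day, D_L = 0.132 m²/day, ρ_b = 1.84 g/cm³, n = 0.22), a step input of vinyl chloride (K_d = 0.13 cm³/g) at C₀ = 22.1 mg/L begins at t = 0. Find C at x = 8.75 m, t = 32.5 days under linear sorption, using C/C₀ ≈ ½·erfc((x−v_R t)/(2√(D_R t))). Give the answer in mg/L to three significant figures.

Retardation factor R = 1 + ρ_b·K_d/n = 1 + 1.84 × 0.13/0.22 = 2.087.
Sorption retards both mechanisms: v_R = v/R = 0.1251 m/day, D_R = D/R = 0.06325 m²/day.
v_R·t = 0.1251 × 32.5 = 4.06575 m; 2√(D_R t) = 2.867 m; argument = (8.75 − 4.06575)/2.867 = 1.634.
C = C₀ × ½·erfc(1.634) = 22.1 × 0.01042 = 0.230 mg/L.

0.230 mg/L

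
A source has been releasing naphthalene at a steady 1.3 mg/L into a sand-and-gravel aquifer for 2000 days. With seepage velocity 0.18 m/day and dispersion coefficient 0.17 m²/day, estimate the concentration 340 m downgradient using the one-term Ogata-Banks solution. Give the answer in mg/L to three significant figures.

For a continuous step input, C/C₀ ≈ ½·erfc((x−vt)/(2√(Dt))).
vt = 0.18 × 2000 = 360 m and 2√(Dt) = 2√(0.17 × 2000) = 36.88 m.
Argument (x−vt)/(2√(Dt)) = (340 − 360)/36.88 = -0.5423; ½·erfc(-0.5423) = 0.7784.
C = 1.3 × 0.7784 = 1.01 mg/L.

1.01 mg/L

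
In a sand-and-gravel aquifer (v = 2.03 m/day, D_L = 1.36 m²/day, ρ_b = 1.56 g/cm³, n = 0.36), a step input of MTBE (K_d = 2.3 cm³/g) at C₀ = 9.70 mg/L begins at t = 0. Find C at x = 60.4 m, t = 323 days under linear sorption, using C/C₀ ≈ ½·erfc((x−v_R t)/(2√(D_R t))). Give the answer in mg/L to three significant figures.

4.59 mg/L

Retardation factor R = 1 + ρ_b·K_d/n = 1 + 1.56 × 2.3/0.36 = 10.97.
Sorption retards both mechanisms: v_R = v/R = 0.1851 m/day, D_R = D/R = 0.1240 m²/day.
v_R·t = 0.1851 × 323 = 59.7873 m; 2√(D_R t) = 12.66 m; argument = (60.4 − 59.7873)/12.66 = 0.04840.
C = C₀ × ½·erfc(0.04840) = 9.70 × 0.4727 = 4.59 mg/L.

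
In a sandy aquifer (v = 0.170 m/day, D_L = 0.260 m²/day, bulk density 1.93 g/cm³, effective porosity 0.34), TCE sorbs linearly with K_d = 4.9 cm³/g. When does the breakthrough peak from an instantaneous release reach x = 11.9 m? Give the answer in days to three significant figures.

1770 days

Retardation factor R = 1 + ρ_b·K_d/n = 1 + 1.93 × 4.9/0.34 = 28.81.
Sorption retards both mechanisms: v_R = v/R = 0.005901 m/day, D_R = D/R = 0.009025 m²/day.
Peak time from v_R²t² + 2D_R t − x² = 0: t = (√(D_R² + v_R²x²) − D_R)/v_R².
√(D_R² + v_R²x²) = √(0.009025² + 0.005901² × 11.9²) = 0.07080; v_R² = 3.482e-05.
t = (0.07080 − 0.009025)/3.482e-05 = 1770 days.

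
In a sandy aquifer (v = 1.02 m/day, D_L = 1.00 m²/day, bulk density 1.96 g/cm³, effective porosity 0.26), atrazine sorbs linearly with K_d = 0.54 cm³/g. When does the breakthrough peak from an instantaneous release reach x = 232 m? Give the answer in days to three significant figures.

1150 days

Retardation factor R = 1 + ρ_b·K_d/n = 1 + 1.96 × 0.54/0.26 = 5.071.
Sorption retards both mechanisms: v_R = v/R = 0.2011 m/day, D_R = D/R = 0.1972 m²/day.
Peak time from v_R²t² + 2D_R t − x² = 0: t = (√(D_R² + v_R²x²) − D_R)/v_R².
√(D_R² + v_R²x²) = √(0.1972² + 0.2011² × 232²) = 46.66; v_R² = 0.04044.
t = (46.66 − 0.1972)/0.04044 = 1150 days.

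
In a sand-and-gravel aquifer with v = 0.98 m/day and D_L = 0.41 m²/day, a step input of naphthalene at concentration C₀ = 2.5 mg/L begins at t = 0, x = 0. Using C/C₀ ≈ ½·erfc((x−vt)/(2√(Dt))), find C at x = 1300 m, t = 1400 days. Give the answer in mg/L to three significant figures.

For a continuous step input, C/C₀ ≈ ½·erfc((x−vt)/(2√(Dt))).
vt = 0.98 × 1400 = 1372 m and 2√(Dt) = 2√(0.41 × 1400) = 47.92 m.
Argument (x−vt)/(2√(Dt)) = (1300 − 1372)/47.92 = -1.503; ½·erfc(-1.503) = 0.9832.
C = 2.5 × 0.9832 = 2.46 mg/L.

2.46 mg/L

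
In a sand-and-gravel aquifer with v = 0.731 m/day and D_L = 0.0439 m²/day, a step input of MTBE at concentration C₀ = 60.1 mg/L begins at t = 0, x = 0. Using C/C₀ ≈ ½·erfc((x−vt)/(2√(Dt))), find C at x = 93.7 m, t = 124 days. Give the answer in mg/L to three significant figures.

10.6 mg/L

For a continuous step input, C/C₀ ≈ ½·erfc((x−vt)/(2√(Dt))).
vt = 0.731 × 124 = 90.644 m and 2√(Dt) = 2√(0.0439 × 124) = 4.666 m.
Argument (x−vt)/(2√(Dt)) = (93.7 − 90.644)/4.666 = 0.6550; ½·erfc(0.6550) = 0.1771.
C = 60.1 × 0.1771 = 10.6 mg/L.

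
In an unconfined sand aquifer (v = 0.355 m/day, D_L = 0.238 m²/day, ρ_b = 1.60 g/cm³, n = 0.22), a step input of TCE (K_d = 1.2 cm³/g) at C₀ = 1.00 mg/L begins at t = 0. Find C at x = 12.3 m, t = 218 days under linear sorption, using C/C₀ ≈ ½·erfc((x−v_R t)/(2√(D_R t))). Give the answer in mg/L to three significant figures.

0.0918 mg/L

Retardation factor R = 1 + ρ_b·K_d/n = 1 + 1.60 × 1.2/0.22 = 9.727.
Sorption retards both mechanisms: v_R = v/R = 0.03650 m/day, D_R = D/R = 0.02447 m²/day.
v_R·t = 0.03650 × 218 = 7.957 m; 2√(D_R t) = 4.619 m; argument = (12.3 − 7.957)/4.619 = 0.9402.
C = C₀ × ½·erfc(0.9402) = 1.00 × 0.09182 = 0.0918 mg/L.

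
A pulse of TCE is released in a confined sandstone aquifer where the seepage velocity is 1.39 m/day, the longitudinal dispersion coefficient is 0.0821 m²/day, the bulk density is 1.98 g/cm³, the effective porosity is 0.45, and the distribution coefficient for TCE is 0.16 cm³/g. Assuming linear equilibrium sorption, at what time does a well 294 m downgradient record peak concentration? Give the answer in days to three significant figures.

Retardation factor R = 1 + ρ_b·K_d/n = 1 + 1.98 × 0.16/0.45 = 1.704.
Sorption retards both mechanisms: v_R = v/R = 0.8157 m/day, D_R = D/R = 0.04818 m²/day.
Peak time from v_R²t² + 2D_R t − x² = 0: t = (√(D_R² + v_R²x²) − D_R)/v_R².
√(D_R² + v_R²x²) = √(0.04818² + 0.8157² × 294²) = 239.8; v_R² = 0.6654.
t = (239.8 − 0.04818)/0.6654 = 360 days.

360 days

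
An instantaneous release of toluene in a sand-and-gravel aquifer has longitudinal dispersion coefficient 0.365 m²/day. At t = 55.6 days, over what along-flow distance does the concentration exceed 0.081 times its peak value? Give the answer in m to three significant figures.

28.6 m

The plume is Gaussian with σ = √(2Dt) = √(2 × 0.365 × 55.6) = 6.371 m.
C/C_peak = exp(−Δx²/(2σ²)) = 0.081 ⇒ Δx = σ·√(−2 ln 0.081) = 6.371 × 2.242 = 14.28 m.
Width = 2Δx = 28.6 m.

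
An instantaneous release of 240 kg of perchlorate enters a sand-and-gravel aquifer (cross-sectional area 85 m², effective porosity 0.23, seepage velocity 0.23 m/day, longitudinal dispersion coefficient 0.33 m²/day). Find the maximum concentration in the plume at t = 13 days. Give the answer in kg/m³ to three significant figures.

The peak of an instantaneous 1D plume sits at x = vt; there the Gaussian factor is 1 and C_max = M/(n_e·A·√(4πDt)), where n_e·A is the pore area the mass is dissolved in.
√(4πDt) = √(4π × 0.33 × 13) = 7.342 m, so C_max = 240/(0.23 × 85 × 7.342) = 1.67 kg/m³.

1.67 kg/m³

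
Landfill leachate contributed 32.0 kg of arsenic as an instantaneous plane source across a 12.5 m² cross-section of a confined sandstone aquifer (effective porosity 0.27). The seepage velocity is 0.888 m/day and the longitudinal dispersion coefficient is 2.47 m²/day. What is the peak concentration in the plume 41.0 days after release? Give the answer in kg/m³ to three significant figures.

The peak of an instantaneous 1D plume sits at x = vt; there the Gaussian factor is 1 and C_max = M/(n_e·A·√(4πDt)), where n_e·A is the pore area the mass is dissolved in.
√(4πDt) = √(4π × 2.47 × 41.0) = 35.67 m, so C_max = 32.0/(0.27 × 12.5 × 35.67) = 0.266 kg/m³.

0.266 kg/m³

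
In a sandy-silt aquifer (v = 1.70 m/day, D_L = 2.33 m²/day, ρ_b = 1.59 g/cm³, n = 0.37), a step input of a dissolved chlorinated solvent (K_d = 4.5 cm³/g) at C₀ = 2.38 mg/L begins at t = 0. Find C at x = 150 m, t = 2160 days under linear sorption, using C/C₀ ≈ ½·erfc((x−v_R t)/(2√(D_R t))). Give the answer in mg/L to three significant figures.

2.18 mg/L

Retardation factor R = 1 + ρ_b·K_d/n = 1 + 1.59 × 4.5/0.37 = 20.34.
Sorption retards both mechanisms: v_R = v/R = 0.08358 m/day, D_R = D/R = 0.1146 m²/day.
v_R·t = 0.08358 × 2160 = 180.5328 m; 2√(D_R t) = 31.47 m; argument = (150 − 180.5328)/31.47 = -0.9702.
C = C₀ × ½·erfc(-0.9702) = 2.38 × 0.9150 = 2.18 mg/L.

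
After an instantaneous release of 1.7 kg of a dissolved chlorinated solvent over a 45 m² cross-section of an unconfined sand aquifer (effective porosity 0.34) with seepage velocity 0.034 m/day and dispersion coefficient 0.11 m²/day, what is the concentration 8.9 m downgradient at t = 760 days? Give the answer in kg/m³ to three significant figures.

For an instantaneous plane source, C(x,t) = M/(n_e·A·√(4πDt)) · exp(−(x−vt)²/(4Dt)), with n_e·A the pore (flow) area.
Plume center vt = 0.034 × 760 = 25.84 m, so the well at 8.9 m is 16.94 m upgradient of the peak.
√(4πDt) = 32.41 m, giving peak height M/(n_e·A·√(4πDt)) = 1.7/(0.34 × 45 × 32.41) = 0.003428 kg/m³.
(x−vt)²/(4Dt) = (-16.94)²/(4 × 0.11 × 760) = 0.8581; exp(−0.8581) = 0.4240.
C = 0.003428 × 0.4240 = 0.00145 kg/m³.

0.00145 kg/m³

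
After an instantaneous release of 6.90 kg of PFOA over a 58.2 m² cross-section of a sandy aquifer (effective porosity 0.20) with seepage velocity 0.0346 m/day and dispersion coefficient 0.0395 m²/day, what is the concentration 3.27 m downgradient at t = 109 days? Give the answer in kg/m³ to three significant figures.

For an instantaneous plane source, C(x,t) = M/(n_e·A·√(4πDt)) · exp(−(x−vt)²/(4Dt)), with n_e·A the pore (flow) area.
Plume center vt = 0.0346 × 109 = 3.7714 m, so the well at 3.27 m is 0.5014 m upgradient of the peak.
√(4πDt) = 7.356 m, giving peak height M/(n_e·A·√(4πDt)) = 6.90/(0.20 × 58.2 × 7.356) = 0.08059 kg/m³.
(x−vt)²/(4Dt) = (-0.5014)²/(4 × 0.0395 × 109) = 0.01460; exp(−0.01460) = 0.9855.
C = 0.08059 × 0.9855 = 0.0794 kg/m³.

0.0794 kg/m³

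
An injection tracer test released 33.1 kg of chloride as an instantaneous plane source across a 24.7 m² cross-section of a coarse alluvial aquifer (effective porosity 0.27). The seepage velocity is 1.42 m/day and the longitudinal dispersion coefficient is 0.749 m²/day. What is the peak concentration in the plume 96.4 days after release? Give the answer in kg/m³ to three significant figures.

The peak of an instantaneous 1D plume sits at x = vt; there the Gaussian factor is 1 and C_max = M/(n_e·A·√(4πDt)), where n_e·A is the pore area the mass is dissolved in.
√(4πDt) = √(4π × 0.749 × 96.4) = 30.12 m, so C_max = 33.1/(0.27 × 24.7 × 30.12) = 0.165 kg/m³.

0.165 kg/m³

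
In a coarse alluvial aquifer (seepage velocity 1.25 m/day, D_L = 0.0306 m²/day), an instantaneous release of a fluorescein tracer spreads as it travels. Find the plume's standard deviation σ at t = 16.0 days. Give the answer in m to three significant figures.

0.990 m

Dispersive spreading gives a Gaussian with σ² = 2Dt; advection only shifts the center.
σ = √(2 × 0.0306 × 16.0) = 0.990 m.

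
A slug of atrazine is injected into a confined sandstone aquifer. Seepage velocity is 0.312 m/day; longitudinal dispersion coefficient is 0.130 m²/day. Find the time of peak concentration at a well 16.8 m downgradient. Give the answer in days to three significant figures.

For the 1D instantaneous-source solution, setting ∂C/∂t = 0 at fixed x gives v²t² + 2Dt − x² = 0, so t = (√(D² + v²x²) − D)/v².
√(D² + v²x²) = √(0.130² + 0.312² × 16.8²) = 5.243; v² = 0.097344.
t = (5.243 − 0.130)/0.097344 = 52.5 days (vs. the pure-advection estimate x/v = 53.8 d).

52.5 days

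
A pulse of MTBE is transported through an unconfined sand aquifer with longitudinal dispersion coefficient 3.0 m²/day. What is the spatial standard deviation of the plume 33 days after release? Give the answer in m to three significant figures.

14.1 m

Dispersive spreading gives a Gaussian with σ² = 2Dt; advection only shifts the center.
σ = √(2 × 3.0 × 33) = 14.1 m.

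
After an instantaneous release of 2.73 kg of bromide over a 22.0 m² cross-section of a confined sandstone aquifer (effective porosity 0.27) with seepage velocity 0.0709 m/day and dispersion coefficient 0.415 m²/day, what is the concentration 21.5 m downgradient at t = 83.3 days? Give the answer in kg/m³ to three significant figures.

For an instantaneous plane source, C(x,t) = M/(n_e·A·√(4πDt)) · exp(−(x−vt)²/(4Dt)), with n_e·A the pore (flow) area.
Plume center vt = 0.0709 × 83.3 = 5.90597 m, so the well at 21.5 m is 15.59403 m downgradient of the peak.
√(4πDt) = 20.84 m, giving peak height M/(n_e·A·√(4πDt)) = 2.73/(0.27 × 22.0 × 20.84) = 0.02205 kg/m³.
(x−vt)²/(4Dt) = (15.59403)²/(4 × 0.415 × 83.3) = 1.759; exp(−1.759) = 0.1722.
C = 0.02205 × 0.1722 = 0.00380 kg/m³.

0.00380 kg/m³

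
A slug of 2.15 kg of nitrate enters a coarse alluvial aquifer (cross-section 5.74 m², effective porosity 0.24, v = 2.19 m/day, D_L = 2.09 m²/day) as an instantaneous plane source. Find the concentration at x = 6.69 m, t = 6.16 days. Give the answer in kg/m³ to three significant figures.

0.0500 kg/m³

For an instantaneous plane source, C(x,t) = M/(n_e·A·√(4πDt)) · exp(−(x−vt)²/(4Dt)), with n_e·A the pore (flow) area.
Plume center vt = 2.19 × 6.16 = 13.4904 m, so the well at 6.69 m is 6.8004 m upgradient of the peak.
√(4πDt) = 12.72 m, giving peak height M/(n_e·A·√(4πDt)) = 2.15/(0.24 × 5.74 × 12.72) = 0.1227 kg/m³.
(x−vt)²/(4Dt) = (-6.8004)²/(4 × 2.09 × 6.16) = 0.8980; exp(−0.8980) = 0.4074.
C = 0.1227 × 0.4074 = 0.0500 kg/m³.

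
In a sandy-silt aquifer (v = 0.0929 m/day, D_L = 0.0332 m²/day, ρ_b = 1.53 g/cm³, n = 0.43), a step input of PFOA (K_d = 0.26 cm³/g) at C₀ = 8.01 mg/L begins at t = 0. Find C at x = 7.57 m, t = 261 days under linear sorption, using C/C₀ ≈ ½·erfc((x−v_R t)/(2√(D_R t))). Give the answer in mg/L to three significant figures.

7.63 mg/L

Retardation factor R = 1 + ρ_b·K_d/n = 1 + 1.53 × 0.26/0.43 = 1.925.
Sorption retards both mechanisms: v_R = v/R = 0.04826 m/day, D_R = D/R = 0.01725 m²/day.
v_R·t = 0.04826 × 261 = 12.59586 m; 2√(D_R t) = 4.244 m; argument = (7.57 − 12.59586)/4.244 = -1.184.
C = C₀ × ½·erfc(-1.184) = 8.01 × 0.9530 = 7.63 mg/L.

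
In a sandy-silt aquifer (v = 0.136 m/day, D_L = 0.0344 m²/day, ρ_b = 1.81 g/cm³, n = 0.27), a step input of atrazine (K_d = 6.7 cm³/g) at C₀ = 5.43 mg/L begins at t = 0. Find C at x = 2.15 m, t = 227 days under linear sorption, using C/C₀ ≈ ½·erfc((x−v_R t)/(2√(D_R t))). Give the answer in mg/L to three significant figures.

Retardation factor R = 1 + ρ_b·K_d/n = 1 + 1.81 × 6.7/0.27 = 45.91.
Sorption retards both mechanisms: v_R = v/R = 0.002962 m/day, D_R = D/R = 0.0007493 m²/day.
v_R·t = 0.002962 × 227 = 0.672374 m; 2√(D_R t) = 0.8248 m; argument = (2.15 − 0.672374)/0.8248 = 1.791.
C = C₀ × ½·erfc(1.791) = 5.43 × 0.005657 = 0.0307 mg/L.

0.0307 mg/L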